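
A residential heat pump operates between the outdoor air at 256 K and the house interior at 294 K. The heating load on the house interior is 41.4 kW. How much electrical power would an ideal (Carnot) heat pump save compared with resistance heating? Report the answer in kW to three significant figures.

The reservoir spacing is ΔT = 294 − 256 = 38.00 K.
COP_Carnot = T_H/ΔT = 294.00/38.00 = 7.737.
Resistance heating needs Ẇ_res = Q̇_H = 41.40 kW; the reversible heat pump needs only Ẇ_hp = Q̇_H/COP = 5.351 kW.
Saving = 41.40 − 5.351 = 36.05 kW.

36.0 kW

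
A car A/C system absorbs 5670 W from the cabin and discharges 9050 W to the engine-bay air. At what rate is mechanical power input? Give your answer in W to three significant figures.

For a cyclic device the first law requires Q̇_H = Q̇_C + Ẇ.
Ẇ = Q̇_H − Q̇_C = 3380 W.

3380 W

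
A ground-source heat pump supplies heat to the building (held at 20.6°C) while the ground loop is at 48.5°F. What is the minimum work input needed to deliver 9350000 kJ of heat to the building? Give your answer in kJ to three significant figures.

In absolute terms T_C = 282.32 K and T_H = 293.75 K, so ΔT = 11.43 K.
The reversible limit is COP_HP = T_H/ΔT = 25.69, so W_min = Q_H/COP = Q_H·ΔT/T_H.
W_min = 9350000 × 11.43/293.75 = 363900 kJ.

364000 kJ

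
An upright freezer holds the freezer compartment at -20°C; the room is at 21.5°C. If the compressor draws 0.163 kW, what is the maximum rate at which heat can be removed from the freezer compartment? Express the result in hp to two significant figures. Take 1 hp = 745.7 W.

In absolute terms T_C = 253.15 K and T_H = 294.65 K, so ΔT = 41.50 K.
COP_Carnot = T_C/ΔT = 253.15/41.50 = 6.100.
Q̇_max = COP_Carnot × Ẇ = 6.100 × 0.1630 kW = 0.9943 kW = 1.333 hp.

1.3 hp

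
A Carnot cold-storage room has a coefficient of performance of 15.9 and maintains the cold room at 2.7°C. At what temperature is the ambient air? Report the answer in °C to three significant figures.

COP_R = T_C/(T_H − T_C) gives T_H − T_C = T_C/COP.
With T_C = 275.85 K, T_H = 275.85 × (1 + 1/15.9) = 293.20 K.
Converting, 293.20 K = 20.05°C.

20.0 °C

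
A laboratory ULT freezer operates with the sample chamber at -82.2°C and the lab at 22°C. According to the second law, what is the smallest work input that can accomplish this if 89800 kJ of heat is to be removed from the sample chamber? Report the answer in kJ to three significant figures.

In absolute terms T_C = 190.95 K and T_H = 295.15 K, so ΔT = 104.2 K.
The reversible limit is COP_R = T_C/ΔT = 1.833, so W_min = Q_C/COP = Q_C·ΔT/T_C.
W_min = 89800 × 104.2/190.95 = 49000 kJ.

49000 kJ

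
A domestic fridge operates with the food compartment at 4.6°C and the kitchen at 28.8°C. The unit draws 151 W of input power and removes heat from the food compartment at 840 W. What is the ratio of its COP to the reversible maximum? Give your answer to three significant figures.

COP_actual = Q̇_C/Ẇ = 840.0/151.0 = 5.563.
In absolute terms T_C = 277.75 K and T_H = 301.95 K, so ΔT = 24.20 K.
COP_Carnot = T_C/ΔT = 277.75/24.20 = 11.48.
η_II = COP_actual/COP_Carnot = 5.563/11.48 = 0.4847.

0.485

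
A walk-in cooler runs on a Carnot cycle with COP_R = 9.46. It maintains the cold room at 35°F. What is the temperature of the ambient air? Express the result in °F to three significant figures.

87.3 °F

COP_R = T_C/(T_H − T_C) gives T_H − T_C = T_C/COP.
With T_C = 274.82 K, T_H = 274.82 × (1 + 1/9.46) = 303.87 K.
Converting, 303.87 K = 87.29°F.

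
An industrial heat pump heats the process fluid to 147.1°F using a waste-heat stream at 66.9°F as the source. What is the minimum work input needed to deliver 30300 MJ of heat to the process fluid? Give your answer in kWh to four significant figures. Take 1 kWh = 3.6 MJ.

In absolute terms T_C = 292.54 K and T_H = 337.09 K, so ΔT = 44.56 K.
The reversible limit is COP_HP = T_H/ΔT = 7.566, so W_min = Q_H/COP = Q_H·ΔT/T_H.
W_min = 30300 × 44.56/337.09 = 4005 MJ = 1112 kWh.

1112 kWh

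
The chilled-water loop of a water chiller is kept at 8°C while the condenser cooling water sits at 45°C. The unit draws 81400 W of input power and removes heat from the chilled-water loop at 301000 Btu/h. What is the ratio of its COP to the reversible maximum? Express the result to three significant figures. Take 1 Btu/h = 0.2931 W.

Converting, Q̇_C = 301000 Btu/h = 88220 W, so COP_actual = Q̇_C/Ẇ = 88220/81400 = 1.084.
In absolute terms T_C = 281.15 K and T_H = 318.15 K, so ΔT = 37.00 K.
COP_Carnot = T_C/ΔT = 281.15/37.00 = 7.599.
η_II = COP_actual/COP_Carnot = 1.084/7.599 = 0.1426.

0.143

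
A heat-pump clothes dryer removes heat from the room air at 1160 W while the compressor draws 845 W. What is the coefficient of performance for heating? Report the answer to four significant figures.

2.373

The first law gives Q̇_H = Q̇_C + Ẇ, so the three rates are Q̇_C = 1160, Q̇_H = 2005, Ẇ = 845.0 W.
COP_HP = Q̇_H/Ẇ = 2005/845.0 = 2.373.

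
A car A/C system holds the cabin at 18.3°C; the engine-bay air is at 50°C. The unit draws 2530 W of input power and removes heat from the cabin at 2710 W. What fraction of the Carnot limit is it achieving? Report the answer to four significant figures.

COP_actual = Q̇_C/Ẇ = 2710/2530 = 1.071.
In absolute terms T_C = 291.45 K and T_H = 323.15 K, so ΔT = 31.70 K.
COP_Carnot = T_C/ΔT = 291.45/31.70 = 9.194.
η_II = COP_actual/COP_Carnot = 1.071/9.194 = 0.1165.

0.1165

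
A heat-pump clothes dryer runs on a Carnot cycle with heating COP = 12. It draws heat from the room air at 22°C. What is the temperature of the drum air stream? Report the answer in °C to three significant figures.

COP_HP = T_H/(T_H − T_C) rearranges to T_H = COP·T_C/(COP − 1).
With T_C = 295.15 K, T_H = 12 × 295.15/11.00 = 321.98 K.
Converting, 321.98 K = 48.83°C.

48.8 °C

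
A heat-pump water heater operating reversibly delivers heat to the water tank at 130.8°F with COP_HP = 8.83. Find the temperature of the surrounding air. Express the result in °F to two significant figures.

COP_HP = T_H/(T_H − T_C) gives T_H − T_C = T_H/COP.
With T_H = 328.04 K, T_C = 328.04 × (1 − 1/8.83) = 290.89 K.
Converting, 290.89 K = 63.93°F.

64 °F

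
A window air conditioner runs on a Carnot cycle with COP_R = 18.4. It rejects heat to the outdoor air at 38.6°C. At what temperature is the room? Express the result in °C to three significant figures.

For a Carnot refrigerator COP_R = T_C/(T_H − T_C), so T_C = COP·T_H/(1 + COP).
With T_H = 311.75 K, T_C = 18.4 × 311.75/19.40 = 295.68 K.
Converting, 295.68 K = 22.53°C.

22.5 °C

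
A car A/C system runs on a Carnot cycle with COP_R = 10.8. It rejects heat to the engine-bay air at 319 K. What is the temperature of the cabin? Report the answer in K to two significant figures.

For a Carnot refrigerator COP_R = T_C/(T_H − T_C), so T_C = COP·T_H/(1 + COP).
With T_H = 319.00 K, T_C = 10.8 × 319.00/11.80 = 291.97 K.

290 K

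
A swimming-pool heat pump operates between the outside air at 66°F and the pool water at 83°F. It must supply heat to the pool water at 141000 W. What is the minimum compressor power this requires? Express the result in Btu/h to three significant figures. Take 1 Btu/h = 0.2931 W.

In absolute terms T_C = 292.04 K and T_H = 301.48 K, so ΔT = 9.444 K.
COP_Carnot = T_H/ΔT = 301.48/9.444 = 31.92.
Ẇ_min = Q̇/COP_Carnot = 141000/31.92 = 4417 W = 15070 Btu/h.

15100 Btu/h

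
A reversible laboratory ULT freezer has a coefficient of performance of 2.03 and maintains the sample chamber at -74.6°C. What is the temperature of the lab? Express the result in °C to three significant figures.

23.2 °C

COP_R = T_C/(T_H − T_C) gives T_H − T_C = T_C/COP.
With T_C = 198.55 K, T_H = 198.55 × (1 + 1/2.03) = 296.36 K.
Converting, 296.36 K = 23.21°C.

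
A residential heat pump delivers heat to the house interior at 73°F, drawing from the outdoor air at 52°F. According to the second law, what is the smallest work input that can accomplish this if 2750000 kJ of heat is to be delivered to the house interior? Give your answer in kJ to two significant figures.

In absolute terms T_C = 284.26 K and T_H = 295.93 K, so ΔT = 11.67 K.
The reversible limit is COP_HP = T_H/ΔT = 25.37, so W_min = Q_H/COP = Q_H·ΔT/T_H.
W_min = 2750000 × 11.67/295.93 = 108400 kJ.

110000 kJ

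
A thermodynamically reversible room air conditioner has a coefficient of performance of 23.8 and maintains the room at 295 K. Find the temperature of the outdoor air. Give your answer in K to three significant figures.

307 K

COP_R = T_C/(T_H − T_C) gives T_H − T_C = T_C/COP.
With T_C = 295.00 K, T_H = 295.00 × (1 + 1/23.8) = 307.39 K.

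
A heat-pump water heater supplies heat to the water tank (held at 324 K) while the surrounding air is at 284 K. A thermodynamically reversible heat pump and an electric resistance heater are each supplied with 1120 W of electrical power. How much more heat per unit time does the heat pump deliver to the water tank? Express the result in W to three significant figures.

7950 W

The reservoir spacing is ΔT = 324 − 284 = 40.00 K.
COP_Carnot = T_H/ΔT = 324.00/40.00 = 8.100.
The heat pump delivers Q̇_H = COP × Ẇ = 9072 W; the resistance heater delivers Ẇ = 1120 W.
Extra = (COP − 1)·Ẇ = 7952 W.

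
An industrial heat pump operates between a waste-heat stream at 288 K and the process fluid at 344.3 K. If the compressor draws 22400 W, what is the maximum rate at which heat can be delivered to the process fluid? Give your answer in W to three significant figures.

137000 W

The reservoir spacing is ΔT = 344.3 − 288 = 56.30 K.
COP_Carnot = T_H/ΔT = 344.30/56.30 = 6.115.
Q̇_max = COP_Carnot × Ẇ = 6.115 × 22400 W = 137000 W.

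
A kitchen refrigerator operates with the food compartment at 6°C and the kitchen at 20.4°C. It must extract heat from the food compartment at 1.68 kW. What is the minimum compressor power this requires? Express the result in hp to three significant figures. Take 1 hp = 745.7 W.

In absolute terms T_C = 279.15 K and T_H = 293.55 K, so ΔT = 14.40 K.
COP_Carnot = T_C/ΔT = 279.15/14.40 = 19.39.
Ẇ_min = Q̇/COP_Carnot = 1.680/19.39 = 0.08666 kW = 0.1162 hp.

0.116 hp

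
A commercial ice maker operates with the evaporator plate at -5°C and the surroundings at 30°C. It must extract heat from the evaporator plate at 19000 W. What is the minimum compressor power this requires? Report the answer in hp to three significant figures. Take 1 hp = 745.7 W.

In absolute terms T_C = 268.15 K and T_H = 303.15 K, so ΔT = 35.00 K.
COP_Carnot = T_C/ΔT = 268.15/35.00 = 7.661.
Ẇ_min = Q̇/COP_Carnot = 19000/7.661 = 2480 W = 3.326 hp.

3.33 hp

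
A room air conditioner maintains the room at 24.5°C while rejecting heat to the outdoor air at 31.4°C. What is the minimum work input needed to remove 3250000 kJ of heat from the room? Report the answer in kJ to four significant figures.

75340 kJ

In absolute terms T_C = 297.65 K and T_H = 304.55 K, so ΔT = 6.900 K.
The reversible limit is COP_R = T_C/ΔT = 43.14, so W_min = Q_C/COP = Q_C·ΔT/T_C.
W_min = 3250000 × 6.900/297.65 = 75340 kJ.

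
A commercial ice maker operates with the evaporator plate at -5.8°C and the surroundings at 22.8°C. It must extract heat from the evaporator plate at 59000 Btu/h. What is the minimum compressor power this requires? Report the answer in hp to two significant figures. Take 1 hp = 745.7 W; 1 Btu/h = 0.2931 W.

2.5 hp

In absolute terms T_C = 267.35 K and T_H = 295.95 K, so ΔT = 28.60 K.
COP_Carnot = T_C/ΔT = 267.35/28.60 = 9.348.
Ẇ_min = Q̇/COP_Carnot = 59000/9.348 = 6312 Btu/h = 2.481 hp.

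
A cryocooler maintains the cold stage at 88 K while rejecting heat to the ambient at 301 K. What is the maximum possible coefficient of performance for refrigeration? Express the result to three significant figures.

0.413

The reservoir spacing is ΔT = 301 − 88 = 213.0 K.
For a reversible cycle, COP_Carnot = T_C/ΔT = 88.00/213.0 = 0.4131.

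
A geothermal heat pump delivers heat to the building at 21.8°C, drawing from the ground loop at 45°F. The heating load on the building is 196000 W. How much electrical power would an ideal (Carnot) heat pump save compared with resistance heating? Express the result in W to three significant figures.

In absolute terms T_C = 280.37 K and T_H = 294.95 K, so ΔT = 14.58 K.
COP_Carnot = T_H/ΔT = 294.95/14.58 = 20.23.
Resistance heating needs Ẇ_res = Q̇_H = 196000 W; the reversible heat pump needs only Ẇ_hp = Q̇_H/COP = 9687 W.
Saving = 196000 − 9687 = 186300 W.

186000 W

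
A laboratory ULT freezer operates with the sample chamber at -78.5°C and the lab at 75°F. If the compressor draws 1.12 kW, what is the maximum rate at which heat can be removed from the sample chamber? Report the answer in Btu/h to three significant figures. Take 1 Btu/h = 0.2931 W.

In absolute terms T_C = 194.65 K and T_H = 297.04 K, so ΔT = 102.4 K.
COP_Carnot = T_C/ΔT = 194.65/102.4 = 1.901.
Q̇_max = COP_Carnot × Ẇ = 1.901 × 1.120 kW = 2.129 kW = 7264 Btu/h.

7260 Btu/h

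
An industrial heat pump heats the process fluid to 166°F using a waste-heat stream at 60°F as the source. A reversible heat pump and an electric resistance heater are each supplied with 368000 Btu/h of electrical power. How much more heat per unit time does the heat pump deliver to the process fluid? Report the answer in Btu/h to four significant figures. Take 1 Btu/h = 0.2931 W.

1804000 Btu/h

In absolute terms T_C = 288.71 K and T_H = 347.59 K, so ΔT = 58.89 K.
COP_Carnot = T_H/ΔT = 347.59/58.89 = 5.903.
The heat pump delivers Q̇_H = COP × Ẇ = 2172000 Btu/h; the resistance heater delivers Ẇ = 368000 Btu/h.
Extra = (COP − 1)·Ẇ = 1804000 Btu/h.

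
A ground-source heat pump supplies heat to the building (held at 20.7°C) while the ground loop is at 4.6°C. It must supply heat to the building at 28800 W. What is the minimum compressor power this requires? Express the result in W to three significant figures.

1580 W

In absolute terms T_C = 277.75 K and T_H = 293.85 K, so ΔT = 16.10 K.
COP_Carnot = T_H/ΔT = 293.85/16.10 = 18.25.
Ẇ_min = Q̇/COP_Carnot = 28800/18.25 = 1578 W.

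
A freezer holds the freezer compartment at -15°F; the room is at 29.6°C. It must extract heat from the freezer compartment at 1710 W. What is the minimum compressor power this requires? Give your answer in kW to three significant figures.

0.386 kW

In absolute terms T_C = 247.04 K and T_H = 302.75 K, so ΔT = 55.71 K.
COP_Carnot = T_C/ΔT = 247.04/55.71 = 4.434.
Ẇ_min = Q̇/COP_Carnot = 1710/4.434 = 385.6 W = 0.3856 kW.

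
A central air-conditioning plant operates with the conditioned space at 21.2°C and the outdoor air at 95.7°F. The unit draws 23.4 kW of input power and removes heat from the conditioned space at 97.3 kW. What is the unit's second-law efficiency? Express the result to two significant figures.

0.20

COP_actual = Q̇_C/Ẇ = 97.30/23.40 = 4.158.
In absolute terms T_C = 294.35 K and T_H = 308.54 K, so ΔT = 14.19 K.
COP_Carnot = T_C/ΔT = 294.35/14.19 = 20.75.
η_II = COP_actual/COP_Carnot = 4.158/20.75 = 0.2004.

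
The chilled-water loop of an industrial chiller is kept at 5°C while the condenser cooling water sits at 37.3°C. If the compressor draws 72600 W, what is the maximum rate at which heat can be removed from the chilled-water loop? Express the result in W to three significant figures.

In absolute terms T_C = 278.15 K and T_H = 310.45 K, so ΔT = 32.30 K.
COP_Carnot = T_C/ΔT = 278.15/32.30 = 8.611.
Q̇_max = COP_Carnot × Ẇ = 8.611 × 72600 W = 625200 W.

625000 W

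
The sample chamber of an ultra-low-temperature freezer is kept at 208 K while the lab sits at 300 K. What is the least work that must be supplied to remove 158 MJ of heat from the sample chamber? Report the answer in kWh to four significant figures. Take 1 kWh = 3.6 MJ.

The reservoir spacing is ΔT = 300 − 208 = 92.00 K.
The reversible limit is COP_R = T_C/ΔT = 2.261, so W_min = Q_C/COP = Q_C·ΔT/T_C.
W_min = 158.0 × 92.00/208.00 = 69.88 MJ = 19.41 kWh.

19.41 kWh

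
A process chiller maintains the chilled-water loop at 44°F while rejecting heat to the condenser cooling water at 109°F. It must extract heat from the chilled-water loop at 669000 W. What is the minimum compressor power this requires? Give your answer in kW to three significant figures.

In absolute terms T_C = 279.82 K and T_H = 315.93 K, so ΔT = 36.11 K.
COP_Carnot = T_C/ΔT = 279.82/36.11 = 7.749.
Ẇ_min = Q̇/COP_Carnot = 669000/7.749 = 86340 W = 86.34 kW.

86.3 kW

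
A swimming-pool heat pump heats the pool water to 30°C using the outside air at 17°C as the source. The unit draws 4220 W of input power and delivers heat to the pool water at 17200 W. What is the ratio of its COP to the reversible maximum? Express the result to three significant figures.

0.175

COP_actual = Q̇_H/Ẇ = 17200/4220 = 4.076.
In absolute terms T_C = 290.15 K and T_H = 303.15 K, so ΔT = 13.00 K.
COP_Carnot = T_H/ΔT = 303.15/13.00 = 23.32.
η_II = COP_actual/COP_Carnot = 4.076/23.32 = 0.1748.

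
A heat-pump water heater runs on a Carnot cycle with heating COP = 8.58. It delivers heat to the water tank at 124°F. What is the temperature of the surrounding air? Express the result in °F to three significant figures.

56.0 °F

COP_HP = T_H/(T_H − T_C) gives T_H − T_C = T_H/COP.
With T_H = 324.26 K, T_C = 324.26 × (1 − 1/8.58) = 286.47 K.
Converting, 286.47 K = 55.97°F.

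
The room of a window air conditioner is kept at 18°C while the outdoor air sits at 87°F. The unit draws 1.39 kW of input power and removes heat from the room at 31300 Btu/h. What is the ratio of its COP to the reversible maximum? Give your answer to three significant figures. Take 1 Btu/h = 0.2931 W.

0.285

Converting, Q̇_C = 31300 Btu/h = 9.174 kW, so COP_actual = Q̇_C/Ẇ = 9.174/1.390 = 6.600.
In absolute terms T_C = 291.15 K and T_H = 303.71 K, so ΔT = 12.56 K.
COP_Carnot = T_C/ΔT = 291.15/12.56 = 23.19.
η_II = COP_actual/COP_Carnot = 6.600/23.19 = 0.2846.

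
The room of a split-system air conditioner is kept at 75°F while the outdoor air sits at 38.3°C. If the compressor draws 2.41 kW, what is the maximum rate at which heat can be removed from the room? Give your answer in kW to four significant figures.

In absolute terms T_C = 297.04 K and T_H = 311.45 K, so ΔT = 14.41 K.
COP_Carnot = T_C/ΔT = 297.04/14.41 = 20.61.
Q̇_max = COP_Carnot × Ẇ = 20.61 × 2.410 kW = 49.67 kW.

49.67 kW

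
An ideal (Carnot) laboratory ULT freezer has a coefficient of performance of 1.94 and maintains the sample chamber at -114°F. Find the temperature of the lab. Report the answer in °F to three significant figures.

64.2 °F

COP_R = T_C/(T_H − T_C) gives T_H − T_C = T_C/COP.
With T_C = 192.04 K, T_H = 192.04 × (1 + 1/1.94) = 291.03 K.
Converting, 291.03 K = 64.18°F.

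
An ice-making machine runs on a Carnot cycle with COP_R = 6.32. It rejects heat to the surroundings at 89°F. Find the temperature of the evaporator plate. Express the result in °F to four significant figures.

14.05 °F

For a Carnot refrigerator COP_R = T_C/(T_H − T_C), so T_C = COP·T_H/(1 + COP).
With T_H = 304.82 K, T_C = 6.32 × 304.82/7.320 = 263.18 K.
Converting, 263.18 K = 14.05°F.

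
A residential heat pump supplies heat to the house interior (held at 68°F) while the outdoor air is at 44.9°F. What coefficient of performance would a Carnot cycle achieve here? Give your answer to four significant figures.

In absolute terms T_C = 280.32 K and T_H = 293.15 K, so ΔT = 12.83 K.
For a reversible cycle, COP_Carnot = T_H/ΔT = 293.15/12.83 = 22.84.

22.84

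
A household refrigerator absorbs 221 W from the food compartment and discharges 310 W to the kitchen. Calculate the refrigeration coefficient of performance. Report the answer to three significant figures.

The first law gives Q̇_H = Q̇_C + Ẇ, so the three rates are Q̇_C = 221.0, Q̇_H = 310.0, Ẇ = 89.00 W.
COP_R = Q̇_C/Ẇ = 221.0/89.00 = 2.483.

2.48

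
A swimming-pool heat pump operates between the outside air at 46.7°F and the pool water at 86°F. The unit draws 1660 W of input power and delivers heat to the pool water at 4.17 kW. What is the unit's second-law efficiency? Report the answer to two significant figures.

0.18

Converting, Q̇_H = 4.170 kW = 4170 W, so COP_actual = Q̇_H/Ẇ = 4170/1660 = 2.512.
In absolute terms T_C = 281.32 K and T_H = 303.15 K, so ΔT = 21.83 K.
COP_Carnot = T_H/ΔT = 303.15/21.83 = 13.88.
η_II = COP_actual/COP_Carnot = 2.512/13.88 = 0.1809.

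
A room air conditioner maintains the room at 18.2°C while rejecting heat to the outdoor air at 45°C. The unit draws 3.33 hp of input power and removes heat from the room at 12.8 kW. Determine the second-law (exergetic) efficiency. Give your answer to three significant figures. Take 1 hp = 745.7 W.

Converting, Q̇_C = 12.80 kW = 17.17 hp, so COP_actual = Q̇_C/Ẇ = 17.17/3.330 = 5.155.
In absolute terms T_C = 291.35 K and T_H = 318.15 K, so ΔT = 26.80 K.
COP_Carnot = T_C/ΔT = 291.35/26.80 = 10.87.
η_II = COP_actual/COP_Carnot = 5.155/10.87 = 0.4742.

0.474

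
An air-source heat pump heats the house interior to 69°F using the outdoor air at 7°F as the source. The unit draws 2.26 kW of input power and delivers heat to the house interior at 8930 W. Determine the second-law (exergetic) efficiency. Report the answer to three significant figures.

Converting, Q̇_H = 8930 W = 8.930 kW, so COP_actual = Q̇_H/Ẇ = 8.930/2.260 = 3.951.
In absolute terms T_C = 259.26 K and T_H = 293.71 K, so ΔT = 34.44 K.
COP_Carnot = T_H/ΔT = 293.71/34.44 = 8.527.
η_II = COP_actual/COP_Carnot = 3.951/8.527 = 0.4634.

0.463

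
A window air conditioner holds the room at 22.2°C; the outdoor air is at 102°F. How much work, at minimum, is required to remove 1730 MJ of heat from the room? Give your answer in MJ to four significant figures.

97.75 MJ

In absolute terms T_C = 295.35 K and T_H = 312.04 K, so ΔT = 16.69 K.
The reversible limit is COP_R = T_C/ΔT = 17.70, so W_min = Q_C/COP = Q_C·ΔT/T_C.
W_min = 1730 × 16.69/295.35 = 97.75 MJ.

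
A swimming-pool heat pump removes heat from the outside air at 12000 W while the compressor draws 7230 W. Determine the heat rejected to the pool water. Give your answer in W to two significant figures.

For a cyclic device the first law requires Q̇_H = Q̇_C + Ẇ.
Q̇_H = Q̇_C + Ẇ = 19230 W.

19000 W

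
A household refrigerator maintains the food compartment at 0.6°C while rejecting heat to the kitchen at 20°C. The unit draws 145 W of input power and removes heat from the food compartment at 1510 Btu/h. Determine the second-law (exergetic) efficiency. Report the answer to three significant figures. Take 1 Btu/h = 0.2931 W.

Converting, Q̇_C = 1510 Btu/h = 442.6 W, so COP_actual = Q̇_C/Ẇ = 442.6/145.0 = 3.052.
In absolute terms T_C = 273.75 K and T_H = 293.15 K, so ΔT = 19.40 K.
COP_Carnot = T_C/ΔT = 273.75/19.40 = 14.11.
η_II = COP_actual/COP_Carnot = 3.052/14.11 = 0.2163.

0.216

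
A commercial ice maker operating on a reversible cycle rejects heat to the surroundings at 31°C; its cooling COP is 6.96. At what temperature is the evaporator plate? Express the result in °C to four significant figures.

For a Carnot refrigerator COP_R = T_C/(T_H − T_C), so T_C = COP·T_H/(1 + COP).
With T_H = 304.15 K, T_C = 6.96 × 304.15/7.960 = 265.94 K.
Converting, 265.94 K = -7.21°C.

-7.210 °C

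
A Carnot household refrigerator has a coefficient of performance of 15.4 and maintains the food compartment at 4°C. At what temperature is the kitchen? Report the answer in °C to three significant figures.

COP_R = T_C/(T_H − T_C) gives T_H − T_C = T_C/COP.
With T_C = 277.15 K, T_H = 277.15 × (1 + 1/15.4) = 295.15 K.
Converting, 295.15 K = 22.00°C.

22.0 °C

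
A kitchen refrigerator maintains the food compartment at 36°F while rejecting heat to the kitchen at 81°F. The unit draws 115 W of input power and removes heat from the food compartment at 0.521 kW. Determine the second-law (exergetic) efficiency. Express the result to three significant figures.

0.411

Converting, Q̇_C = 0.5210 kW = 521.0 W, so COP_actual = Q̇_C/Ẇ = 521.0/115.0 = 4.530.
In absolute terms T_C = 275.37 K and T_H = 300.37 K, so ΔT = 25.00 K.
COP_Carnot = T_C/ΔT = 275.37/25.00 = 11.01.
η_II = COP_actual/COP_Carnot = 4.530/11.01 = 0.4113.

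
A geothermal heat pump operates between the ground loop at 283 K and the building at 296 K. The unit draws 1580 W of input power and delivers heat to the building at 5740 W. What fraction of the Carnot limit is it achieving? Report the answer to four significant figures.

0.1596

COP_actual = Q̇_H/Ẇ = 5740/1580 = 3.633.
The reservoir spacing is ΔT = 296 − 283 = 13.00 K.
COP_Carnot = T_H/ΔT = 296.00/13.00 = 22.77.
η_II = COP_actual/COP_Carnot = 3.633/22.77 = 0.1596.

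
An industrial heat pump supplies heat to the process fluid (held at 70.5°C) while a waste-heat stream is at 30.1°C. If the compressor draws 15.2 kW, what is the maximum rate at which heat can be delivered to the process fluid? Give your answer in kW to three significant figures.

129 kW

In absolute terms T_C = 303.25 K and T_H = 343.65 K, so ΔT = 40.40 K.
COP_Carnot = T_H/ΔT = 343.65/40.40 = 8.506.
Q̇_max = COP_Carnot × Ẇ = 8.506 × 15.20 kW = 129.3 kW.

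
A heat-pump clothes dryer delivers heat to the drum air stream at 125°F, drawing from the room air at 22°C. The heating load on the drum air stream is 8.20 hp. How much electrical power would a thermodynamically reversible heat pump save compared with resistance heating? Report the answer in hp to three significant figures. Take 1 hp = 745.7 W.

7.45 hp

In absolute terms T_C = 295.15 K and T_H = 324.82 K, so ΔT = 29.67 K.
COP_Carnot = T_H/ΔT = 324.82/29.67 = 10.95.
Resistance heating needs Ẇ_res = Q̇_H = 8.200 hp; the reversible heat pump needs only Ẇ_hp = Q̇_H/COP = 0.7489 hp.
Saving = 8.200 − 0.7489 = 7.451 hp.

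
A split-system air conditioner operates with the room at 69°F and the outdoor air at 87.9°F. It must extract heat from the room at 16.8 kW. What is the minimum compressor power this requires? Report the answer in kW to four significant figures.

0.6006 kW

In absolute terms T_C = 293.71 K and T_H = 304.21 K, so ΔT = 10.50 K.
COP_Carnot = T_C/ΔT = 293.71/10.50 = 27.97.
Ẇ_min = Q̇/COP_Carnot = 16.80/27.97 = 0.6006 kW.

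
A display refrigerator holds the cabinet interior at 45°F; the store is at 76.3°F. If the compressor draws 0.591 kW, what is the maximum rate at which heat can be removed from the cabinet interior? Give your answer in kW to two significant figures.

In absolute terms T_C = 280.37 K and T_H = 297.76 K, so ΔT = 17.39 K.
COP_Carnot = T_C/ΔT = 280.37/17.39 = 16.12.
Q̇_max = COP_Carnot × Ẇ = 16.12 × 0.5910 kW = 9.529 kW.

9.5 kW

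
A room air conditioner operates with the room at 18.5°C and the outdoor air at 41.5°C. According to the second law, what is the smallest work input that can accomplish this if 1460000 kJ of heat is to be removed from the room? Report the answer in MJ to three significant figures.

In absolute terms T_C = 291.65 K and T_H = 314.65 K, so ΔT = 23.00 K.
The reversible limit is COP_R = T_C/ΔT = 12.68, so W_min = Q_C/COP = Q_C·ΔT/T_C.
W_min = 1460000 × 23.00/291.65 = 115100 kJ = 115.1 MJ.

115 MJ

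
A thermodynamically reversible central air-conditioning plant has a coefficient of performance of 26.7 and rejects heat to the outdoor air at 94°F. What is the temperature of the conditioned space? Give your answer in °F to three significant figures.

For a Carnot refrigerator COP_R = T_C/(T_H − T_C), so T_C = COP·T_H/(1 + COP).
With T_H = 307.59 K, T_C = 26.7 × 307.59/27.70 = 296.49 K.
Converting, 296.49 K = 74.01°F.

74.0 °F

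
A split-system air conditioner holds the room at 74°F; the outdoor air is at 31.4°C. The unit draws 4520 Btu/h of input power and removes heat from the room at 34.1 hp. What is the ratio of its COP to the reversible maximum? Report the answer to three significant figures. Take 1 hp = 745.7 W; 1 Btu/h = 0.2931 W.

Converting, Q̇_C = 34.10 hp = 86760 Btu/h, so COP_actual = Q̇_C/Ẇ = 86760/4520 = 19.19.
In absolute terms T_C = 296.48 K and T_H = 304.55 K, so ΔT = 8.067 K.
COP_Carnot = T_C/ΔT = 296.48/8.067 = 36.75.
η_II = COP_actual/COP_Carnot = 19.19/36.75 = 0.5222.

0.522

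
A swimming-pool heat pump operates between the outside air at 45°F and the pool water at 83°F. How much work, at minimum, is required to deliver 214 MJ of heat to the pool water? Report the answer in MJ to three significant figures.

In absolute terms T_C = 280.37 K and T_H = 301.48 K, so ΔT = 21.11 K.
The reversible limit is COP_HP = T_H/ΔT = 14.28, so W_min = Q_H/COP = Q_H·ΔT/T_H.
W_min = 214.0 × 21.11/301.48 = 14.99 MJ.

15.0 MJ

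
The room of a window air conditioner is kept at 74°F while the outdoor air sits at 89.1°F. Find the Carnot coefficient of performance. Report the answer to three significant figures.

35.3

In absolute terms T_C = 296.48 K and T_H = 304.87 K, so ΔT = 8.389 K.
For a reversible cycle, COP_Carnot = T_C/ΔT = 296.48/8.389 = 35.34.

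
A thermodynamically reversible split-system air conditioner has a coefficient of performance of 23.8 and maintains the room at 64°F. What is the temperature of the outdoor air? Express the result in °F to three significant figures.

COP_R = T_C/(T_H − T_C) gives T_H − T_C = T_C/COP.
With T_C = 290.93 K, T_H = 290.93 × (1 + 1/23.8) = 303.15 K.
Converting, 303.15 K = 86.00°F.

86.0 °F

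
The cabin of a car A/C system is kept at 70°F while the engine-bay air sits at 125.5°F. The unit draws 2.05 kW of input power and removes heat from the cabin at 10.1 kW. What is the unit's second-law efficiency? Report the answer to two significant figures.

0.52

COP_actual = Q̇_C/Ẇ = 10.10/2.050 = 4.927.
In absolute terms T_C = 294.26 K and T_H = 325.09 K, so ΔT = 30.83 K.
COP_Carnot = T_C/ΔT = 294.26/30.83 = 9.544.
η_II = COP_actual/COP_Carnot = 4.927/9.544 = 0.5162.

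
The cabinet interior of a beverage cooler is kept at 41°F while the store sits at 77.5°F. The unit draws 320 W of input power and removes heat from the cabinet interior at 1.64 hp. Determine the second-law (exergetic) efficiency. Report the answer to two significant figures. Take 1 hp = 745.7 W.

Converting, Q̇_C = 1.640 hp = 1223 W, so COP_actual = Q̇_C/Ẇ = 1223/320.0 = 3.822.
In absolute terms T_C = 278.15 K and T_H = 298.43 K, so ΔT = 20.28 K.
COP_Carnot = T_C/ΔT = 278.15/20.28 = 13.72.
η_II = COP_actual/COP_Carnot = 3.822/13.72 = 0.2786.

0.28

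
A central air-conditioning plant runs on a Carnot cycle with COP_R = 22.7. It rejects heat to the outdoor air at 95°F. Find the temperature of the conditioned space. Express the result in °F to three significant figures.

For a Carnot refrigerator COP_R = T_C/(T_H − T_C), so T_C = COP·T_H/(1 + COP).
With T_H = 308.15 K, T_C = 22.7 × 308.15/23.70 = 295.15 K.
Converting, 295.15 K = 71.60°F.

71.6 °F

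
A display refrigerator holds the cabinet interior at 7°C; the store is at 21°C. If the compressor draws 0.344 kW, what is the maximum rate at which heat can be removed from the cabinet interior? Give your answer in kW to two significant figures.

In absolute terms T_C = 280.15 K and T_H = 294.15 K, so ΔT = 14.00 K.
COP_Carnot = T_C/ΔT = 280.15/14.00 = 20.01.
Q̇_max = COP_Carnot × Ẇ = 20.01 × 0.3440 kW = 6.884 kW.

6.9 kW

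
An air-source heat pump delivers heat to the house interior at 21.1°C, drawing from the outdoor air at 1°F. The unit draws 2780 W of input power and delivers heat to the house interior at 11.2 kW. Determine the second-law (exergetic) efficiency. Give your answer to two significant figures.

Converting, Q̇_H = 11.20 kW = 11200 W, so COP_actual = Q̇_H/Ẇ = 11200/2780 = 4.029.
In absolute terms T_C = 255.93 K and T_H = 294.25 K, so ΔT = 38.32 K.
COP_Carnot = T_H/ΔT = 294.25/38.32 = 7.678.
η_II = COP_actual/COP_Carnot = 4.029/7.678 = 0.5247.

0.52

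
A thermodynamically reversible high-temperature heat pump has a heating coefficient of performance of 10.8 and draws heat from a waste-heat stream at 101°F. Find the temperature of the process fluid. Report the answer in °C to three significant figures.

70.1 °C

COP_HP = T_H/(T_H − T_C) rearranges to T_H = COP·T_C/(COP − 1).
With T_C = 311.48 K, T_H = 10.8 × 311.48/9.800 = 343.27 K.
Converting, 343.27 K = 70.12°C.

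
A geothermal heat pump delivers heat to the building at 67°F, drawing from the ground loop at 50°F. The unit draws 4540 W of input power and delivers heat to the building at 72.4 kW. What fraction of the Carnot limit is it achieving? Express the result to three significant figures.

0.515

Converting, Q̇_H = 72.40 kW = 72400 W, so COP_actual = Q̇_H/Ẇ = 72400/4540 = 15.95.
In absolute terms T_C = 283.15 K and T_H = 292.59 K, so ΔT = 9.444 K.
COP_Carnot = T_H/ΔT = 292.59/9.444 = 30.98.
η_II = COP_actual/COP_Carnot = 15.95/30.98 = 0.5147.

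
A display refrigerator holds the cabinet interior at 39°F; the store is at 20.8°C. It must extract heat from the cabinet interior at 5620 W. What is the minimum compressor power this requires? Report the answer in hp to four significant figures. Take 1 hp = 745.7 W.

0.4600 hp

In absolute terms T_C = 277.04 K and T_H = 293.95 K, so ΔT = 16.91 K.
COP_Carnot = T_C/ΔT = 277.04/16.91 = 16.38.
Ẇ_min = Q̇/COP_Carnot = 5620/16.38 = 343.1 W = 0.4600 hp.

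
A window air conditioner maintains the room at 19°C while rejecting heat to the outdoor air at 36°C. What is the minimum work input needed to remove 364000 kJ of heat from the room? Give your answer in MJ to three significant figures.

In absolute terms T_C = 292.15 K and T_H = 309.15 K, so ΔT = 17.00 K.
The reversible limit is COP_R = T_C/ΔT = 17.19, so W_min = Q_C/COP = Q_C·ΔT/T_C.
W_min = 364000 × 17.00/292.15 = 21180 kJ = 21.18 MJ.

21.2 MJ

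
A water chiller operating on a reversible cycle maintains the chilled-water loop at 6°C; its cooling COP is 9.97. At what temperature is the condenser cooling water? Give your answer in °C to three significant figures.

34.0 °C

COP_R = T_C/(T_H − T_C) gives T_H − T_C = T_C/COP.
With T_C = 279.15 K, T_H = 279.15 × (1 + 1/9.97) = 307.15 K.
Converting, 307.15 K = 34.00°C.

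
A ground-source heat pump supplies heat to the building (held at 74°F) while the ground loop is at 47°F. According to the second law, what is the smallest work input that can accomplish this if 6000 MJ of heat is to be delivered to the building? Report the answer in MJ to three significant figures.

In absolute terms T_C = 281.48 K and T_H = 296.48 K, so ΔT = 15.00 K.
The reversible limit is COP_HP = T_H/ΔT = 19.77, so W_min = Q_H/COP = Q_H·ΔT/T_H.
W_min = 6000 × 15.00/296.48 = 303.6 MJ.

304 MJ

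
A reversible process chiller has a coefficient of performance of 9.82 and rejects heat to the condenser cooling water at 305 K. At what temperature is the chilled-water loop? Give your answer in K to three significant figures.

277 K

For a Carnot refrigerator COP_R = T_C/(T_H − T_C), so T_C = COP·T_H/(1 + COP).
With T_H = 305.00 K, T_C = 9.82 × 305.00/10.82 = 276.81 K.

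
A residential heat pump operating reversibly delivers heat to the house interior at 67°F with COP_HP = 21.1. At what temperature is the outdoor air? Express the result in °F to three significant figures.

42.0 °F

COP_HP = T_H/(T_H − T_C) gives T_H − T_C = T_H/COP.
With T_H = 292.59 K, T_C = 292.59 × (1 − 1/21.1) = 278.73 K.
Converting, 278.73 K = 42.04°F.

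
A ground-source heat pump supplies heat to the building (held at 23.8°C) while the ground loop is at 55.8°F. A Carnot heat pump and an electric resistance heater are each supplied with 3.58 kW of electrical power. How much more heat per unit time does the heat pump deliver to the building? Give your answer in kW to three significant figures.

In absolute terms T_C = 286.37 K and T_H = 296.95 K, so ΔT = 10.58 K.
COP_Carnot = T_H/ΔT = 296.95/10.58 = 28.07.
The heat pump delivers Q̇_H = COP × Ẇ = 100.5 kW; the resistance heater delivers Ẇ = 3.580 kW.
Extra = (COP − 1)·Ẇ = 96.92 kW.

96.9 kW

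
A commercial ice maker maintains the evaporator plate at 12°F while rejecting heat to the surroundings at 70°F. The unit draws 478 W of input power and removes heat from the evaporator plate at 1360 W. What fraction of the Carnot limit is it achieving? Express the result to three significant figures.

COP_actual = Q̇_C/Ẇ = 1360/478.0 = 2.845.
In absolute terms T_C = 262.04 K and T_H = 294.26 K, so ΔT = 32.22 K.
COP_Carnot = T_C/ΔT = 262.04/32.22 = 8.132.
η_II = COP_actual/COP_Carnot = 2.845/8.132 = 0.3499.

0.350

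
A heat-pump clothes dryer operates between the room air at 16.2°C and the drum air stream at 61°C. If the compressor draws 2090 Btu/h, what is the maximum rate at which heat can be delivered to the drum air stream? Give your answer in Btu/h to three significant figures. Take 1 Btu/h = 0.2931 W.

15600 Btu/h

In absolute terms T_C = 289.35 K and T_H = 334.15 K, so ΔT = 44.80 K.
COP_Carnot = T_H/ΔT = 334.15/44.80 = 7.459.
Q̇_max = COP_Carnot × Ẇ = 7.459 × 2090 Btu/h = 15590 Btu/h.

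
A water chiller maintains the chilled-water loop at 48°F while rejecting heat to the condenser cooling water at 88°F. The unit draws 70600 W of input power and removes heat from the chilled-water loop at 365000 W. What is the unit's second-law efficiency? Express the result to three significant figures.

0.407

COP_actual = Q̇_C/Ẇ = 365000/70600 = 5.170.
In absolute terms T_C = 282.04 K and T_H = 304.26 K, so ΔT = 22.22 K.
COP_Carnot = T_C/ΔT = 282.04/22.22 = 12.69.
η_II = COP_actual/COP_Carnot = 5.170/12.69 = 0.4073.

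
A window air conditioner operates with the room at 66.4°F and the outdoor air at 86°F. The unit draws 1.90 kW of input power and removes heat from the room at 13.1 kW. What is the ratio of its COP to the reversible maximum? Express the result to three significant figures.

COP_actual = Q̇_C/Ẇ = 13.10/1.900 = 6.895.
In absolute terms T_C = 292.26 K and T_H = 303.15 K, so ΔT = 10.89 K.
COP_Carnot = T_C/ΔT = 292.26/10.89 = 26.84.
η_II = COP_actual/COP_Carnot = 6.895/26.84 = 0.2569.

0.257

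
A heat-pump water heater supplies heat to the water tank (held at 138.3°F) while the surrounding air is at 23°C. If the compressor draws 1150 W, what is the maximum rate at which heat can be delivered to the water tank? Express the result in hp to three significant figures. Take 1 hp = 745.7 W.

In absolute terms T_C = 296.15 K and T_H = 332.21 K, so ΔT = 36.06 K.
COP_Carnot = T_H/ΔT = 332.21/36.06 = 9.214.
Q̇_max = COP_Carnot × Ẇ = 9.214 × 1150 W = 10600 W = 14.21 hp.

14.2 hp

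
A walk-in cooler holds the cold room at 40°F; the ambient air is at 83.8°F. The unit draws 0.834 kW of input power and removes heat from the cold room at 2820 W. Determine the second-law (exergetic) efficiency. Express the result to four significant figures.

Converting, Q̇_C = 2820 W = 2.820 kW, so COP_actual = Q̇_C/Ẇ = 2.820/0.8340 = 3.381.
In absolute terms T_C = 277.59 K and T_H = 301.93 K, so ΔT = 24.33 K.
COP_Carnot = T_C/ΔT = 277.59/24.33 = 11.41.
η_II = COP_actual/COP_Carnot = 3.381/11.41 = 0.2964.

0.2964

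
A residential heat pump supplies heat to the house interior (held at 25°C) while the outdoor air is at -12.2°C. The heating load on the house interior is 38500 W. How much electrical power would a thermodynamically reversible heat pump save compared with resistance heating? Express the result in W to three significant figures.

In absolute terms T_C = 260.95 K and T_H = 298.15 K, so ΔT = 37.20 K.
COP_Carnot = T_H/ΔT = 298.15/37.20 = 8.015.
Resistance heating needs Ẇ_res = Q̇_H = 38500 W; the reversible heat pump needs only Ẇ_hp = Q̇_H/COP = 4804 W.
Saving = 38500 − 4804 = 33700 W.

33700 W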